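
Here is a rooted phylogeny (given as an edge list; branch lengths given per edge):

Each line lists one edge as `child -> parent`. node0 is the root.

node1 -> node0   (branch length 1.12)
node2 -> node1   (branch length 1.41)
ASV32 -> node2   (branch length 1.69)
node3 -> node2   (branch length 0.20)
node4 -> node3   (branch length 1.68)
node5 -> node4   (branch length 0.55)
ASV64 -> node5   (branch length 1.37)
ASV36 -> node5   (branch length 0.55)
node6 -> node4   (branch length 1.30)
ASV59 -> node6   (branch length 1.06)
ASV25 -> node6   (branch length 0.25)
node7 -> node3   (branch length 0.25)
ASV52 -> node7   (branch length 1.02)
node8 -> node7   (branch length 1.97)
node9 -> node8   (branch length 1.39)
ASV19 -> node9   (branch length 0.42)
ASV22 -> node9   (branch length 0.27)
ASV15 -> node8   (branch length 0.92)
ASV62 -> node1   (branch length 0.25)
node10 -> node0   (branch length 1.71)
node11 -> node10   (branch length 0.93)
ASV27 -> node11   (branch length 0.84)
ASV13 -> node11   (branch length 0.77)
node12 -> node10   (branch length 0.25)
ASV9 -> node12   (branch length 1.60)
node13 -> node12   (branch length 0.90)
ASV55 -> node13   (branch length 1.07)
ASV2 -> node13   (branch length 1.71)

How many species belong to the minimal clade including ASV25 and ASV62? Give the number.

10

The MRCA of ASV25 and ASV62 is the node subtending ((ASV32,(((ASV64,ASV36),(ASV59,ASV25)),(ASV52,((ASV19,ASV22),ASV15)))),ASV62).
That clade contains 10 terminal taxa: ASV15, ASV19, ASV22, ASV25, ASV32, ASV36, ASV52, ASV59, ASV62, ASV64.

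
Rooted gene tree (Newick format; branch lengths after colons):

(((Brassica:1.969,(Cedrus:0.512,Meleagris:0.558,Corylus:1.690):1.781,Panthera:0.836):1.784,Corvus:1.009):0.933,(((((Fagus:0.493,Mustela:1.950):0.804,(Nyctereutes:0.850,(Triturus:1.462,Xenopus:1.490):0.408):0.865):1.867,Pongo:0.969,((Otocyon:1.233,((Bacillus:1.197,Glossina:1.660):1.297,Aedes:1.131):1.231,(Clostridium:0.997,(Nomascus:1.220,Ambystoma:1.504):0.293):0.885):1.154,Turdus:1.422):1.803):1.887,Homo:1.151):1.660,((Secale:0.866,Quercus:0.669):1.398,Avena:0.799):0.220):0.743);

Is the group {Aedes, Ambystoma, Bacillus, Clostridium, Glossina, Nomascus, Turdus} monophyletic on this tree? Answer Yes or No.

The MRCA of the listed taxa subtends ((Otocyon,((Bacillus,Glossina),Aedes),(Clostridium,(Nomascus,Ambystoma))),Turdus).
That clade also contains Otocyon, which is not in the proposed group, so the group is not monophyletic.

No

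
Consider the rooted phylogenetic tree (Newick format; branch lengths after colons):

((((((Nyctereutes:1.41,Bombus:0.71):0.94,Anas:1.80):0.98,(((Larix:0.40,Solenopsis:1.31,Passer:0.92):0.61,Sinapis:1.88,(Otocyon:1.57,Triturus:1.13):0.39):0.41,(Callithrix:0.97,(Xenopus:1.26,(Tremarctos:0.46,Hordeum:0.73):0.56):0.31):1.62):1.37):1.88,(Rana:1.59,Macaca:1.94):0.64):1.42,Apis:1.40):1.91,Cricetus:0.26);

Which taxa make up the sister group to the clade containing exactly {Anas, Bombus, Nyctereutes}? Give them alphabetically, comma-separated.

The clade containing exactly {Anas, Bombus, Nyctereutes} attaches to the tree at the node subtending (((Nyctereutes,Bombus),Anas),(((Larix,Solenopsis,Passer),Sinapis,(Otocyon,Triturus)),(Callithrix,(Xenopus,(Tremarctos,Hordeum))))).
The other lineage descending from that same node — the sister group — is (((Larix,Solenopsis,Passer),Sinapis,(Otocyon,Triturus)),(Callithrix,(Xenopus,(Tremarctos,Hordeum)))); its 10 tips in alphabetical order are the answer.

Callithrix, Hordeum, Larix, Otocyon, Passer, Sinapis, Solenopsis, Tremarctos, Triturus, Xenopus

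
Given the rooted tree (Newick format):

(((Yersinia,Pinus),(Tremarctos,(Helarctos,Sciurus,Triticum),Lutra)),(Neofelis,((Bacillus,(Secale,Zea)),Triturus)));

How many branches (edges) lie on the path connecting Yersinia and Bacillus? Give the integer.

The MRCA of Yersinia and Bacillus is the root of the tree.
From Yersinia up to that node: 3 branches. From Bacillus up to the same node: 4 branches. Total: 3 + 4 = 7.

7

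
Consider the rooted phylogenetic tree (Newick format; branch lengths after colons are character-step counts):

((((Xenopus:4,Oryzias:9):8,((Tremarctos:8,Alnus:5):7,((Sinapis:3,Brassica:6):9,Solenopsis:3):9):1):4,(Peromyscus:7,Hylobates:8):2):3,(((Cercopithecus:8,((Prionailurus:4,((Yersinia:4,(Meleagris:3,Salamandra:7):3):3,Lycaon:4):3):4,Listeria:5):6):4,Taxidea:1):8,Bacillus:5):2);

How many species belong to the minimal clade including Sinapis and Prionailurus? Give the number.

18

The MRCA of Sinapis and Prionailurus is the root, so the clade is the entire tree.
That clade contains 18 terminal taxa: Alnus, Bacillus, Brassica, Cercopithecus, Hylobates, Listeria, Lycaon, Meleagris, Oryzias, Peromyscus, Prionailurus, Salamandra, Sinapis, Solenopsis, Taxidea, Tremarctos, Xenopus, Yersinia.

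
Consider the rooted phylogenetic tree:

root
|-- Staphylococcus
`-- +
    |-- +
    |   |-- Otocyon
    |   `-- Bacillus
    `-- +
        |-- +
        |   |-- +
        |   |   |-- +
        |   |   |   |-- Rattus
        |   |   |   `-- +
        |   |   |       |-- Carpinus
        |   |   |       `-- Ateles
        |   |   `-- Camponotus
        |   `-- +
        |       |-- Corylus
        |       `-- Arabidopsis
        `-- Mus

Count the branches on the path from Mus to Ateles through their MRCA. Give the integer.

6

The MRCA of Mus and Ateles is the node subtending ((((Rattus,(Carpinus,Ateles)),Camponotus),(Corylus,Arabidopsis)),Mus).
From Mus up to that node: 1 branch. From Ateles up to the same node: 5 branches. Total: 1 + 5 = 6.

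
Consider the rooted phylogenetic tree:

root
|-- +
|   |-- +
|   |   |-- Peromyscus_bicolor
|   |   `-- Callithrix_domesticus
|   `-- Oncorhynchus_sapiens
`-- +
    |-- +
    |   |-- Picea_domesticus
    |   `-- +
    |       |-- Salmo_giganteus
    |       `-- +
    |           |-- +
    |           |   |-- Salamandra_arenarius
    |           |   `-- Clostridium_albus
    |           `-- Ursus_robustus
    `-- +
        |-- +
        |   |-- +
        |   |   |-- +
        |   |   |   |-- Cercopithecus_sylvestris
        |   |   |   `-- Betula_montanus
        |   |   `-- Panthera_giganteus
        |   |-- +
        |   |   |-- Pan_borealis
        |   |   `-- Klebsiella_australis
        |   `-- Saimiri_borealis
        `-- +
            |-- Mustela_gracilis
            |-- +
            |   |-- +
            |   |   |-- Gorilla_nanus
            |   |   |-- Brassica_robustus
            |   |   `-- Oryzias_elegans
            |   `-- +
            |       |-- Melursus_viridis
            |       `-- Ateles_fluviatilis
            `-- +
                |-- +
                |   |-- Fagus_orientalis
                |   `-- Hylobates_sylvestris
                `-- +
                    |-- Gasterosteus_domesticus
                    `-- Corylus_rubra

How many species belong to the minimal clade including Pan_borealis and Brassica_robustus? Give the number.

16

The MRCA of Pan_borealis and Brassica_robustus is the node subtending ((((Cercopithecus_sylvestris,Betula_montanus),Panthera_giganteus),(Pan_borealis,Klebsiella_australis),Saimiri_borealis),(Mustela_gracilis,((Gorilla_nanus,Brassica_robustus,Oryzias_elegans),(Melursus_viridis,Ateles_fluviatilis)),((Fagus_orientalis,Hylobates_sylvestris),(Gasterosteus_domesticus,Corylus_rubra)))).
That clade contains 16 terminal taxa: Ateles_fluviatilis, Betula_montanus, Brassica_robustus, Cercopithecus_sylvestris, Corylus_rubra, Fagus_orientalis, Gasterosteus_domesticus, Gorilla_nanus, Hylobates_sylvestris, Klebsiella_australis, Melursus_viridis, Mustela_gracilis, Oryzias_elegans, Pan_borealis, Panthera_giganteus, Saimiri_borealis.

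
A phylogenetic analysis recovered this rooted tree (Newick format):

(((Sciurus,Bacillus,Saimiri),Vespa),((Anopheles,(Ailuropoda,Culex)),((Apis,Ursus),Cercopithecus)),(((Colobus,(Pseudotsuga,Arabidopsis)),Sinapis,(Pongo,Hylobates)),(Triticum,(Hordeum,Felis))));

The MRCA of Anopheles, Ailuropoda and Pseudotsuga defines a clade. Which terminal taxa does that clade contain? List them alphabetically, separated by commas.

Ailuropoda, Anopheles, Apis, Arabidopsis, Bacillus, Cercopithecus, Colobus, Culex, Felis, Hordeum, Hylobates, Pongo, Pseudotsuga, Saimiri, Sciurus, Sinapis, Triticum, Ursus, Vespa

Tracing Anopheles: it sits inside (Anopheles,(Ailuropoda,Culex)).
Tracing Ailuropoda: it sits inside (Ailuropoda,Culex).
Tracing Pseudotsuga: it sits inside (Pseudotsuga,Arabidopsis).
The smallest clade enclosing all 3 is the whole tree (their MRCA is the root), so the answer is all 19 tips in alphabetical order.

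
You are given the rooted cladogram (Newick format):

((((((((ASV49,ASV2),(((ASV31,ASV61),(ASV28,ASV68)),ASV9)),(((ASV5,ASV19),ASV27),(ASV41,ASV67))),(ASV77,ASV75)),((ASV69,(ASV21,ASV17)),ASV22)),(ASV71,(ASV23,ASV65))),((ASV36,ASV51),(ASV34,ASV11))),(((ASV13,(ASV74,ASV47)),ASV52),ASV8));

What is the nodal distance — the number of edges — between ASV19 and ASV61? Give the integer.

The MRCA of ASV19 and ASV61 is the node subtending (((ASV49,ASV2),(((ASV31,ASV61),(ASV28,ASV68)),ASV9)),(((ASV5,ASV19),ASV27),(ASV41,ASV67))).
From ASV19 up to that node: 4 branches. From ASV61 up to the same node: 5 branches. Total: 4 + 5 = 9.

9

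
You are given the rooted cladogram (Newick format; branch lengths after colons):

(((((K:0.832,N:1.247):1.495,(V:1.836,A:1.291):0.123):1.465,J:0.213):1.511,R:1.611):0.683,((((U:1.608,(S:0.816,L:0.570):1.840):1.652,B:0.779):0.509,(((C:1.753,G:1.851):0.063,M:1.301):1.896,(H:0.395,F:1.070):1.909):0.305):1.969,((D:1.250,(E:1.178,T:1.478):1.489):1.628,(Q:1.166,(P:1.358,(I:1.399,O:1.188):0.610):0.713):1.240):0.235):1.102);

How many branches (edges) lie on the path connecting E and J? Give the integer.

The MRCA of E and J is the root of the tree.
From E up to that node: 5 branches. From J up to the same node: 3 branches. Total: 5 + 3 = 8.

8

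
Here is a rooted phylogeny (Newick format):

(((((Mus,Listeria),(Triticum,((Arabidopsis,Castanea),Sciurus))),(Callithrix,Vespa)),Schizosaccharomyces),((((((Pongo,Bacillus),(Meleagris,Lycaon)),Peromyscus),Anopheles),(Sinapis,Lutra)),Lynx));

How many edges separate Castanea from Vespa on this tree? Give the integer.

The MRCA of Castanea and Vespa is the node subtending (((Mus,Listeria),(Triticum,((Arabidopsis,Castanea),Sciurus))),(Callithrix,Vespa)).
From Castanea up to that node: 5 branches. From Vespa up to the same node: 2 branches. Total: 5 + 2 = 7.

7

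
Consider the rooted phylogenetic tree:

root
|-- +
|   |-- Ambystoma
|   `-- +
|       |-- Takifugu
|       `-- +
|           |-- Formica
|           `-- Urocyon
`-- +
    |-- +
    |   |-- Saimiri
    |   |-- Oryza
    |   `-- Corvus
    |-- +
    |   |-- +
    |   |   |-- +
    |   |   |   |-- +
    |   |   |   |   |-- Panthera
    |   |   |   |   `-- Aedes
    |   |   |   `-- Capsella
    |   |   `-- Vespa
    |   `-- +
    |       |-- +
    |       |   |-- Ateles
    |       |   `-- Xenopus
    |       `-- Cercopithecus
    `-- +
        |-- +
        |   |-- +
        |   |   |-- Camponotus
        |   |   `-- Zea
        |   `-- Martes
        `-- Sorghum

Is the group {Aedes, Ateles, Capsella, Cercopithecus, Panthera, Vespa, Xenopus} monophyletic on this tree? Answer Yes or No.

Yes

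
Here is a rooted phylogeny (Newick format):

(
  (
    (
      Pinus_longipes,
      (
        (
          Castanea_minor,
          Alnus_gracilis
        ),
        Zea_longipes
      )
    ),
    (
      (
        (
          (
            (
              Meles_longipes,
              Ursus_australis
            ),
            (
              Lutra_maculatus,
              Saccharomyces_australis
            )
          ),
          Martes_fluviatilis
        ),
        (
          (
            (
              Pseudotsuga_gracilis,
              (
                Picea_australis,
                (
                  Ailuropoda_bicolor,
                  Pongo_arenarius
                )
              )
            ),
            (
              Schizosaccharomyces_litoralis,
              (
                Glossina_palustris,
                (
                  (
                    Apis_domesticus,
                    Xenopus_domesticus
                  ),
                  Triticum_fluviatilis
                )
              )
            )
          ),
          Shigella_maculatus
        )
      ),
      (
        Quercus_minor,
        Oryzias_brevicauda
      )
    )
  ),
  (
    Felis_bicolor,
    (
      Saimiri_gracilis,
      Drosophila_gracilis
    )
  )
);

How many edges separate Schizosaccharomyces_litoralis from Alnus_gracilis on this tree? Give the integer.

The MRCA of Schizosaccharomyces_litoralis and Alnus_gracilis is the node subtending ((Pinus_longipes,((Castanea_minor,Alnus_gracilis),Zea_longipes)),(((((Meles_longipes,Ursus_australis),(Lutra_maculatus,Saccharomyces_australis)),Martes_fluviatilis),(((Pseudotsuga_gracilis,(Picea_australis,(Ailuropoda_bicolor,Pongo_arenarius))),(Schizosaccharomyces_litoralis,(Glossina_palustris,((Apis_domesticus,Xenopus_domesticus),Triticum_fluviatilis)))),Shigella_maculatus)),(Quercus_minor,Oryzias_brevicauda))).
From Schizosaccharomyces_litoralis up to that node: 6 branches. From Alnus_gracilis up to the same node: 4 branches. Total: 6 + 4 = 10.

10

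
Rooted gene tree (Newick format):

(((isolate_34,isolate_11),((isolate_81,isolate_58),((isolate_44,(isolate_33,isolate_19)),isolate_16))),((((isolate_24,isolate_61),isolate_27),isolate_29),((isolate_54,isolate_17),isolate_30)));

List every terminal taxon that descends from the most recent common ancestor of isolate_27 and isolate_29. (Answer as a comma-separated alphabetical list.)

isolate_24, isolate_27, isolate_29, isolate_61

Tracing isolate_27: it sits inside ((isolate_24,isolate_61),isolate_27).
Tracing isolate_29: it sits inside (((isolate_24,isolate_61),isolate_27),isolate_29).
The smallest clade enclosing both is (((isolate_24,isolate_61),isolate_27),isolate_29); the answer is its 4 terminal taxa in alphabetical order.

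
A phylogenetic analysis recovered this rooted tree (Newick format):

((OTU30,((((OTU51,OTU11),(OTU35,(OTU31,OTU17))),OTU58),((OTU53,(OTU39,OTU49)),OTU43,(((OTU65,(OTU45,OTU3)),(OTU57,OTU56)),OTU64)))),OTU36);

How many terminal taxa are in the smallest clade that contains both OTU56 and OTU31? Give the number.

16

The MRCA of OTU56 and OTU31 is the node subtending ((((OTU51,OTU11),(OTU35,(OTU31,OTU17))),OTU58),((OTU53,(OTU39,OTU49)),OTU43,(((OTU65,(OTU45,OTU3)),(OTU57,OTU56)),OTU64))).
That clade contains 16 terminal taxa: OTU11, OTU17, OTU3, OTU31, OTU35, OTU39, OTU43, OTU45, OTU49, OTU51, OTU53, OTU56, OTU57, OTU58, OTU64, OTU65.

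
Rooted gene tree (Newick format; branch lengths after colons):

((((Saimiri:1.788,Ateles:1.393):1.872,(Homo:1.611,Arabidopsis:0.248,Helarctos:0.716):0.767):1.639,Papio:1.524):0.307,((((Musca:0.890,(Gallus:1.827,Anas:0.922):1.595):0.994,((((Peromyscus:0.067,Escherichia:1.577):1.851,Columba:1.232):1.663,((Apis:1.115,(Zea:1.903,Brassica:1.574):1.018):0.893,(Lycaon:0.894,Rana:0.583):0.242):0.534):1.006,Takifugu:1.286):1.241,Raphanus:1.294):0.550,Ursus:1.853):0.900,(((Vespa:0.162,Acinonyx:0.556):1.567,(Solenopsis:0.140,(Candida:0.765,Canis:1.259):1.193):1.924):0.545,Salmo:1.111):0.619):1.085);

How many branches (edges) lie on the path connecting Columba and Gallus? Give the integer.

7

The MRCA of Columba and Gallus is the node subtending ((Musca,(Gallus,Anas)),((((Peromyscus,Escherichia),Columba),((Apis,(Zea,Brassica)),(Lycaon,Rana))),Takifugu),Raphanus).
From Columba up to that node: 4 branches. From Gallus up to the same node: 3 branches. Total: 4 + 3 = 7.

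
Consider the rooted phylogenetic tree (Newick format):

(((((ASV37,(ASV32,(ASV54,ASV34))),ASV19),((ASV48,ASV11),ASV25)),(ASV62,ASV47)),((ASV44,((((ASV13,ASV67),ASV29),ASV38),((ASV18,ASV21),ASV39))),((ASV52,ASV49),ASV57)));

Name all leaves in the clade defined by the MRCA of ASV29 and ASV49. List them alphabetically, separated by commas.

Tracing ASV29: it sits inside ((ASV13,ASV67),ASV29).
Tracing ASV49: it sits inside (ASV52,ASV49).
The smallest clade enclosing both is ((ASV44,((((ASV13,ASV67),ASV29),ASV38),((ASV18,ASV21),ASV39))),((ASV52,ASV49),ASV57)); the answer is its 11 terminal taxa in alphabetical order.

ASV13, ASV18, ASV21, ASV29, ASV38, ASV39, ASV44, ASV49, ASV52, ASV57, ASV67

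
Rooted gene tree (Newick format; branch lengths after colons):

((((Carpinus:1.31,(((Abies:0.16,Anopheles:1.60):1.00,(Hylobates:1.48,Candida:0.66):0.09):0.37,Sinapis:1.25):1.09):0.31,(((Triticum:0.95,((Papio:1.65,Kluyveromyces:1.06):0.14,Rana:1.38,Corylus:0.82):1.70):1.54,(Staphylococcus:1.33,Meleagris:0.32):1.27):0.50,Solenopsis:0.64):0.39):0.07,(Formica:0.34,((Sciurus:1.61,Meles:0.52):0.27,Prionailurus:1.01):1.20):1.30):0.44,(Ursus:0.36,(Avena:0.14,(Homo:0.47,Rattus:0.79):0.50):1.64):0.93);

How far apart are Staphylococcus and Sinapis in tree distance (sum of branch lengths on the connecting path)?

6.14

The path runs Staphylococcus → … → MRCA → … → Sinapis; the MRCA is the node subtending ((Carpinus,(((Abies,Anopheles),(Hylobates,Candida)),Sinapis)),(((Triticum,((Papio,Kluyveromyces),Rana,Corylus)),(Staphylococcus,Meleagris)),Solenopsis)).
Branch lengths along that path: 1.33 + 1.27 + 0.50 + 0.39 + 0.31 + 1.09 + 1.25 = 6.14.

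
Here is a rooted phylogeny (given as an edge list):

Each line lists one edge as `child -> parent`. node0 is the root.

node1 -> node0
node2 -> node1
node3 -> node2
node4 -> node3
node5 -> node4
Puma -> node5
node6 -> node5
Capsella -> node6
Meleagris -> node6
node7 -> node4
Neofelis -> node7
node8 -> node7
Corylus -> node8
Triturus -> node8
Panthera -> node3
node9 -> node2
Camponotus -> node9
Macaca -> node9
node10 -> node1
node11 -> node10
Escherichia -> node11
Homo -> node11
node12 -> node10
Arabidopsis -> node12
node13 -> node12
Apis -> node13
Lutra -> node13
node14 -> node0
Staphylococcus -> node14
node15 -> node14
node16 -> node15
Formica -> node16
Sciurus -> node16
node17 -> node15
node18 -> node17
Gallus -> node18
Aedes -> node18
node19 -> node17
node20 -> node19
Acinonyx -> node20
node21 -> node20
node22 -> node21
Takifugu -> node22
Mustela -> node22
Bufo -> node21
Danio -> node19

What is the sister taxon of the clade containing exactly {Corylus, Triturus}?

The clade containing exactly {Corylus, Triturus} attaches to the tree at the node subtending (Neofelis,(Corylus,Triturus)).
The other lineage descending from that same node — the sister group — is the single tip Neofelis.

Neofelis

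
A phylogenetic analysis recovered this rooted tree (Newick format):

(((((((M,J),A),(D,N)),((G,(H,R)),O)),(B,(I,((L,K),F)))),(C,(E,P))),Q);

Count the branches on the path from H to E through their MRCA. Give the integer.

9

The MRCA of H and E is the node subtending ((((((M,J),A),(D,N)),((G,(H,R)),O)),(B,(I,((L,K),F)))),(C,(E,P))).
From H up to that node: 6 branches. From E up to the same node: 3 branches. Total: 6 + 3 = 9.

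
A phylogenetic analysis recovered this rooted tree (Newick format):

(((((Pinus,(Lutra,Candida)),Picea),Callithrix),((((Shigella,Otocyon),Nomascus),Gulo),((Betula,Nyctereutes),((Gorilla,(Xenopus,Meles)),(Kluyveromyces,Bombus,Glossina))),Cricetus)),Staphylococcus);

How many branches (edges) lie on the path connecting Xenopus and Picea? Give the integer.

9

The MRCA of Xenopus and Picea is the node subtending ((((Pinus,(Lutra,Candida)),Picea),Callithrix),((((Shigella,Otocyon),Nomascus),Gulo),((Betula,Nyctereutes),((Gorilla,(Xenopus,Meles)),(Kluyveromyces,Bombus,Glossina))),Cricetus)).
From Xenopus up to that node: 6 branches. From Picea up to the same node: 3 branches. Total: 6 + 3 = 9.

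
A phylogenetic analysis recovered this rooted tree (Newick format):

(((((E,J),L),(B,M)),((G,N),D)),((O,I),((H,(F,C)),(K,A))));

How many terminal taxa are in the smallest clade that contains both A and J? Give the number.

The MRCA of A and J is the root, so the clade is the entire tree.
That clade contains 15 terminal taxa: A, B, C, D, E, F, G, H, I, J, K, L, M, N, O.

15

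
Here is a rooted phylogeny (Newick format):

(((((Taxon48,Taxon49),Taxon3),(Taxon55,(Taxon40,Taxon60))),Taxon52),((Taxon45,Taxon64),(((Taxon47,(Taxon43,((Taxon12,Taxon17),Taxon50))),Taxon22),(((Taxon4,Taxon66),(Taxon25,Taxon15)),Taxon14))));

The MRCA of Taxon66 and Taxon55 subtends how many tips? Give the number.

The MRCA of Taxon66 and Taxon55 is the root, so the clade is the entire tree.
That clade contains 20 terminal taxa: Taxon12, Taxon14, Taxon15, Taxon17, Taxon22, Taxon25, Taxon3, Taxon4, Taxon40, Taxon43, Taxon45, Taxon47, Taxon48, Taxon49, Taxon50, Taxon52, Taxon55, Taxon60, Taxon64, Taxon66.

20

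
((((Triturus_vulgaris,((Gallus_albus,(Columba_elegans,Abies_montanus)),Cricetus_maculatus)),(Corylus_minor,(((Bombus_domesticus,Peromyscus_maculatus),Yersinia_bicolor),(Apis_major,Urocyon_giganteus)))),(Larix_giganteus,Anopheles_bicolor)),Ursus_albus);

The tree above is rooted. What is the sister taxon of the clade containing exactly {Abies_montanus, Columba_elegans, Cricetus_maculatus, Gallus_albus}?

Triturus_vulgaris

The clade containing exactly {Abies_montanus, Columba_elegans, Cricetus_maculatus, Gallus_albus} attaches to the tree at the node subtending (Triturus_vulgaris,((Gallus_albus,(Columba_elegans,Abies_montanus)),Cricetus_maculatus)).
The other lineage descending from that same node — the sister group — is the single tip Triturus_vulgaris.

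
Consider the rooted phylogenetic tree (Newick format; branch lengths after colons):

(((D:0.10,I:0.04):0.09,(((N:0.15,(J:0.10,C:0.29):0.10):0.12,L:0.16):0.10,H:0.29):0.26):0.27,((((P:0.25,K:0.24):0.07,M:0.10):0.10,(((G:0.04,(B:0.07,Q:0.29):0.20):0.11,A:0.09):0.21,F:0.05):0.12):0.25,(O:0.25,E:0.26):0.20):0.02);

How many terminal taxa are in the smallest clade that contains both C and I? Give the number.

7

The MRCA of C and I is the node subtending ((D,I),(((N,(J,C)),L),H)).
That clade contains 7 terminal taxa: C, D, H, I, J, L, N.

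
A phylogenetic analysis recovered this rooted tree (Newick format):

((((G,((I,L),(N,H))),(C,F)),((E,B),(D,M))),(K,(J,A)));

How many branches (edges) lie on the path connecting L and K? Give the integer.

The MRCA of L and K is the root of the tree.
From L up to that node: 6 branches. From K up to the same node: 2 branches. Total: 6 + 2 = 8.

8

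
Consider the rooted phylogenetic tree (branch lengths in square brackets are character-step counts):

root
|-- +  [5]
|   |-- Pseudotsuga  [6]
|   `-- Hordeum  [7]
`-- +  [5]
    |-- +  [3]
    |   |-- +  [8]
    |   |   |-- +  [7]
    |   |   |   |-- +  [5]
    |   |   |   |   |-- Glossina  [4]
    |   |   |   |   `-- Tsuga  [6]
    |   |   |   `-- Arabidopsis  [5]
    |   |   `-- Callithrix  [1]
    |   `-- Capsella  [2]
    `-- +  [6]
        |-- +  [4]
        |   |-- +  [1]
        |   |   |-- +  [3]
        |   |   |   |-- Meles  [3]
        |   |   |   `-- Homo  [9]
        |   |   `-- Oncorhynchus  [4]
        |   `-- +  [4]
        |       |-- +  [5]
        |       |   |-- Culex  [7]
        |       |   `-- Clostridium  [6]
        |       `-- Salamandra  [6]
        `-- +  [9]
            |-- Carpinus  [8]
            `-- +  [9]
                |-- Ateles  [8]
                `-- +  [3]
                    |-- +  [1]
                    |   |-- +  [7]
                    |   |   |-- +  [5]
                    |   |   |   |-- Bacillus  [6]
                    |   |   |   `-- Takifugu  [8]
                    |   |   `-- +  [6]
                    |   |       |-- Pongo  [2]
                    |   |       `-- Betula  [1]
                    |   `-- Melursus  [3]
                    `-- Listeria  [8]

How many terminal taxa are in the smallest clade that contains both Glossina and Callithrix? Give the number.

The MRCA of Glossina and Callithrix is the node subtending (((Glossina,Tsuga),Arabidopsis),Callithrix).
That clade contains 4 terminal taxa: Arabidopsis, Callithrix, Glossina, Tsuga.

4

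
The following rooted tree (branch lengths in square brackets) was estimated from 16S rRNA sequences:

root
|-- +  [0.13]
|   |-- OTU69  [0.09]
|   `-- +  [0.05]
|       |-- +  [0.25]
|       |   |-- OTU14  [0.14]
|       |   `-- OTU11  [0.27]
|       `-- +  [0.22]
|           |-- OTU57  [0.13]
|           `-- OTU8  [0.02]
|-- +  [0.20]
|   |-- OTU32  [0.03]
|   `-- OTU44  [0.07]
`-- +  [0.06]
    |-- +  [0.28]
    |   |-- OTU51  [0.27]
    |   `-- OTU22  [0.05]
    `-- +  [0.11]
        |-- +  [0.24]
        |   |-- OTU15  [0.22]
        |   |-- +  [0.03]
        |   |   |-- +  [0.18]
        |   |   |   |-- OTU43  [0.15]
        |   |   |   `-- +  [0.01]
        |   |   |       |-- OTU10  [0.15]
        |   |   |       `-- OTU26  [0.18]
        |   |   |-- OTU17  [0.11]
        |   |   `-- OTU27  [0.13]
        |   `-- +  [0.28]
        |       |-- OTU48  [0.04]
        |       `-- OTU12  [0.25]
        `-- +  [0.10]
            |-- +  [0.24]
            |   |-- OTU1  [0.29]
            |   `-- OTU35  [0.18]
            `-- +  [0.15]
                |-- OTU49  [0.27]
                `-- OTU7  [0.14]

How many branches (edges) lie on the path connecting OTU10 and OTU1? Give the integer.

The MRCA of OTU10 and OTU1 is the node subtending ((OTU15,((OTU43,(OTU10,OTU26)),OTU17,OTU27),(OTU48,OTU12)),((OTU1,OTU35),(OTU49,OTU7))).
From OTU10 up to that node: 5 branches. From OTU1 up to the same node: 3 branches. Total: 5 + 3 = 8.

8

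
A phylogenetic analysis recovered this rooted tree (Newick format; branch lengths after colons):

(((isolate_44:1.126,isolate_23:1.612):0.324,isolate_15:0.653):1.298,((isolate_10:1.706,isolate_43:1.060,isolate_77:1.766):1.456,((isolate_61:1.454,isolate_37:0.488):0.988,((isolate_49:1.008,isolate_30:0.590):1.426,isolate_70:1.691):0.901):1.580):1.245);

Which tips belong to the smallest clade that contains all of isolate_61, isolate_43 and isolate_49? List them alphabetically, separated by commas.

isolate_10, isolate_30, isolate_37, isolate_43, isolate_49, isolate_61, isolate_70, isolate_77

Tracing isolate_61: it sits inside (isolate_61,isolate_37).
Tracing isolate_43: it sits inside (isolate_10,isolate_43,isolate_77).
Tracing isolate_49: it sits inside (isolate_49,isolate_30).
The smallest clade enclosing all 3 is ((isolate_10,isolate_43,isolate_77),((isolate_61,isolate_37),((isolate_49,isolate_30),isolate_70))); the answer is its 8 terminal taxa in alphabetical order.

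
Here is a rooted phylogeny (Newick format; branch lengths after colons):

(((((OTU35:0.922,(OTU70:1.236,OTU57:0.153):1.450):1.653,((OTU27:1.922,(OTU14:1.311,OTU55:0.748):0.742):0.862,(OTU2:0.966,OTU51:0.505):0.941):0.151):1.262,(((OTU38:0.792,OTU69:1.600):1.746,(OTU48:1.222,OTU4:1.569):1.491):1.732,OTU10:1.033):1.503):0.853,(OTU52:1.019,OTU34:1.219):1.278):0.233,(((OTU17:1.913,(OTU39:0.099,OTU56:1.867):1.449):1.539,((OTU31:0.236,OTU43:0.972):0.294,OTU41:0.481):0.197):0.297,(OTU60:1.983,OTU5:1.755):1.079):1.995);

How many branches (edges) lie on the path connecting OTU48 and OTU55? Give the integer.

9

The MRCA of OTU48 and OTU55 is the node subtending (((OTU35,(OTU70,OTU57)),((OTU27,(OTU14,OTU55)),(OTU2,OTU51))),(((OTU38,OTU69),(OTU48,OTU4)),OTU10)).
From OTU48 up to that node: 4 branches. From OTU55 up to the same node: 5 branches. Total: 4 + 5 = 9.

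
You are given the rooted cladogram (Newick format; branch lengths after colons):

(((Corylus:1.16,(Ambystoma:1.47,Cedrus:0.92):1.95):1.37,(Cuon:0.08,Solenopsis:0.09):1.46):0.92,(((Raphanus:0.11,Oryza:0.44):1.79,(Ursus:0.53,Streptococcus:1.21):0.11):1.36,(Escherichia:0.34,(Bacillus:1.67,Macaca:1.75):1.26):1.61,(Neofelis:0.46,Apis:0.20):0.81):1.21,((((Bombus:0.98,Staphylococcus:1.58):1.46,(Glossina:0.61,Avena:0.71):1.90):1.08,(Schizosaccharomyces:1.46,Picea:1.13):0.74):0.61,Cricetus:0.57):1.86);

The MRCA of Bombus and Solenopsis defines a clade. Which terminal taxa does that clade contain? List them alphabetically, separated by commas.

Tracing Bombus: it sits inside (Bombus,Staphylococcus).
Tracing Solenopsis: it sits inside (Cuon,Solenopsis).
The smallest clade enclosing both is the whole tree (their MRCA is the root), so the answer is all 21 tips in alphabetical order.

Ambystoma, Apis, Avena, Bacillus, Bombus, Cedrus, Corylus, Cricetus, Cuon, Escherichia, Glossina, Macaca, Neofelis, Oryza, Picea, Raphanus, Schizosaccharomyces, Solenopsis, Staphylococcus, Streptococcus, Ursus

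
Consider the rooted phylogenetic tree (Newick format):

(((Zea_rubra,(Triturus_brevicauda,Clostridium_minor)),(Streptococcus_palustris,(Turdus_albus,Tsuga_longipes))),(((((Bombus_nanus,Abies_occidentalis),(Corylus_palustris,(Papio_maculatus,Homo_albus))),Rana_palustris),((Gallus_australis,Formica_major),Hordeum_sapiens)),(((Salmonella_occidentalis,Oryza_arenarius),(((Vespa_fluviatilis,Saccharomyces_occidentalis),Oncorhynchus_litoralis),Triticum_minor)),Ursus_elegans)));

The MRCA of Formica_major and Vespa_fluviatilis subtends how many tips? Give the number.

The MRCA of Formica_major and Vespa_fluviatilis is the node subtending (((((Bombus_nanus,Abies_occidentalis),(Corylus_palustris,(Papio_maculatus,Homo_albus))),Rana_palustris),((Gallus_australis,Formica_major),Hordeum_sapiens)),(((Salmonella_occidentalis,Oryza_arenarius),(((Vespa_fluviatilis,Saccharomyces_occidentalis),Oncorhynchus_litoralis),Triticum_minor)),Ursus_elegans)).
That clade contains 16 terminal taxa: Abies_occidentalis, Bombus_nanus, Corylus_palustris, Formica_major, Gallus_australis, Homo_albus, Hordeum_sapiens, Oncorhynchus_litoralis, Oryza_arenarius, Papio_maculatus, Rana_palustris, Saccharomyces_occidentalis, Salmonella_occidentalis, Triticum_minor, Ursus_elegans, Vespa_fluviatilis.

16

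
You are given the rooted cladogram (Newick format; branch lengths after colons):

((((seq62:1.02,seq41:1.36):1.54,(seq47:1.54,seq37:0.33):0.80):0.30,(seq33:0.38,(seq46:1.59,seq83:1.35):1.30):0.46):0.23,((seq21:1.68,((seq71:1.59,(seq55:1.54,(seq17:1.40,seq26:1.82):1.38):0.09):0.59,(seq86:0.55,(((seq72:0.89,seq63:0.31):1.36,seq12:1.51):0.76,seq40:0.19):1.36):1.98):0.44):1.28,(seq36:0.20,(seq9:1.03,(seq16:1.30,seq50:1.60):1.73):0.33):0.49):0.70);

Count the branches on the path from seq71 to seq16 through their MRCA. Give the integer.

The MRCA of seq71 and seq16 is the node subtending ((seq21,((seq71,(seq55,(seq17,seq26))),(seq86,(((seq72,seq63),seq12),seq40)))),(seq36,(seq9,(seq16,seq50)))).
From seq71 up to that node: 4 branches. From seq16 up to the same node: 4 branches. Total: 4 + 4 = 8.

8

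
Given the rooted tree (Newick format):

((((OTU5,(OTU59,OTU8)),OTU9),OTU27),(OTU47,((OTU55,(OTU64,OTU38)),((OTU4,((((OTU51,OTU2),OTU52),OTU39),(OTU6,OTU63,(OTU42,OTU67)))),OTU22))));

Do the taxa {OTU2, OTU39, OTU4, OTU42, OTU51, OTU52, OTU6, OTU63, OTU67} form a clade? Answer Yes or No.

The most recent common ancestor of these taxa subtends (OTU4,((((OTU51,OTU2),OTU52),OTU39),(OTU6,OTU63,(OTU42,OTU67)))).
That clade has exactly 9 tips — every listed taxon and nothing else — so the group is monophyletic.

Yes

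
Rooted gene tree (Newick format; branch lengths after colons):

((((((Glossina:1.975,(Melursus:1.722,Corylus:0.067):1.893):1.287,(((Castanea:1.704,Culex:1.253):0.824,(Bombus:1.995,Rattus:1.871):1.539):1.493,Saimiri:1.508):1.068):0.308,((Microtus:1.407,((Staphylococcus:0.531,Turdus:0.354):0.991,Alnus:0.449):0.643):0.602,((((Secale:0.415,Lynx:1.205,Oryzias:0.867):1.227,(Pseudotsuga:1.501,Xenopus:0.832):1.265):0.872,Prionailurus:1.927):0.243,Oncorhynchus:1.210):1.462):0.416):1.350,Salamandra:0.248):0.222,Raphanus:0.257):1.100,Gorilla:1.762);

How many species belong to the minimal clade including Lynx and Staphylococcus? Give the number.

11

The MRCA of Lynx and Staphylococcus is the node subtending ((Microtus,((Staphylococcus,Turdus),Alnus)),((((Secale,Lynx,Oryzias),(Pseudotsuga,Xenopus)),Prionailurus),Oncorhynchus)).
That clade contains 11 terminal taxa: Alnus, Lynx, Microtus, Oncorhynchus, Oryzias, Prionailurus, Pseudotsuga, Secale, Staphylococcus, Turdus, Xenopus.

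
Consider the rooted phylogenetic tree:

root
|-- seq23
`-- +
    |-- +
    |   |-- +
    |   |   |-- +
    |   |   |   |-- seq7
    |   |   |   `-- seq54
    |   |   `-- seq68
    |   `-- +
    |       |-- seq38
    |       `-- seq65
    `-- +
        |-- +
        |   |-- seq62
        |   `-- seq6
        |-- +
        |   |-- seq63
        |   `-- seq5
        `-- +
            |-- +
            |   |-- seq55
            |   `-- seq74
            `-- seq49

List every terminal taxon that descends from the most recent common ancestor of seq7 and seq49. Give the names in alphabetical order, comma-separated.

seq38, seq49, seq5, seq54, seq55, seq6, seq62, seq63, seq65, seq68, seq7, seq74

Tracing seq7: it sits inside (seq7,seq54).
Tracing seq49: it sits inside ((seq55,seq74),seq49).
The smallest clade enclosing both is ((((seq7,seq54),seq68),(seq38,seq65)),((seq62,seq6),(seq63,seq5),((seq55,seq74),seq49))); the answer is its 12 terminal taxa in alphabetical order.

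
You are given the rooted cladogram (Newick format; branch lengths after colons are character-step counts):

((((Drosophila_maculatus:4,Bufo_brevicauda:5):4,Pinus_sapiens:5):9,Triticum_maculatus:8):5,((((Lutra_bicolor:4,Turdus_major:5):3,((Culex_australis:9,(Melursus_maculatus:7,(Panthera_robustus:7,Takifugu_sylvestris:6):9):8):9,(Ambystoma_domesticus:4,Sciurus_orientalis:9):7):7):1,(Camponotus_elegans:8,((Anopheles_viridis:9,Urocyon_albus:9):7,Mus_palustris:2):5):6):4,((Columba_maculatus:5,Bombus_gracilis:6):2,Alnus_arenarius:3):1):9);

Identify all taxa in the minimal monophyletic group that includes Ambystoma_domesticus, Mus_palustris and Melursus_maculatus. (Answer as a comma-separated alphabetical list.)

Tracing Ambystoma_domesticus: it sits inside (Ambystoma_domesticus,Sciurus_orientalis).
Tracing Mus_palustris: it sits inside ((Anopheles_viridis,Urocyon_albus),Mus_palustris).
Tracing Melursus_maculatus: it sits inside (Melursus_maculatus,(Panthera_robustus,Takifugu_sylvestris)).
The smallest clade enclosing all 3 is (((Lutra_bicolor,Turdus_major),((Culex_australis,(Melursus_maculatus,(Panthera_robustus,Takifugu_sylvestris))),(Ambystoma_domesticus,Sciurus_orientalis))),(Camponotus_elegans,((Anopheles_viridis,Urocyon_albus),Mus_palustris))); the answer is its 12 terminal taxa in alphabetical order.

Ambystoma_domesticus, Anopheles_viridis, Camponotus_elegans, Culex_australis, Lutra_bicolor, Melursus_maculatus, Mus_palustris, Panthera_robustus, Sciurus_orientalis, Takifugu_sylvestris, Turdus_major, Urocyon_albus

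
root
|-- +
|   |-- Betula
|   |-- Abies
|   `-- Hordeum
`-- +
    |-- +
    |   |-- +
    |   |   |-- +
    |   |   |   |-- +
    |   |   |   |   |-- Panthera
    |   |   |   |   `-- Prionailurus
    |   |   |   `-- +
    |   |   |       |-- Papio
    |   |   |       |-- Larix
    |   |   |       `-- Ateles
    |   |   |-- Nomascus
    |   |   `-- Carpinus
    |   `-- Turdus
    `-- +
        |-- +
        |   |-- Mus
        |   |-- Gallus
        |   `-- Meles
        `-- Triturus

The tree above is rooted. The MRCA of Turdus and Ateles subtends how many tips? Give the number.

8

The MRCA of Turdus and Ateles is the node subtending ((((Panthera,Prionailurus),(Papio,Larix,Ateles)),Nomascus,Carpinus),Turdus).
That clade contains 8 terminal taxa: Ateles, Carpinus, Larix, Nomascus, Panthera, Papio, Prionailurus, Turdus.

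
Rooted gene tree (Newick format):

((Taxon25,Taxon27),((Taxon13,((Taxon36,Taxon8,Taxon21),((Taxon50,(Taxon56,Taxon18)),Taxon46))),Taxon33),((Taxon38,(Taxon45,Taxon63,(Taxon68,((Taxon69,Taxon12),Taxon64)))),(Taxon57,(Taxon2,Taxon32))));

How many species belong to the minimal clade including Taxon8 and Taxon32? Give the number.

The MRCA of Taxon8 and Taxon32 is the root, so the clade is the entire tree.
That clade contains 21 terminal taxa: Taxon12, Taxon13, Taxon18, Taxon2, Taxon21, Taxon25, Taxon27, Taxon32, Taxon33, Taxon36, Taxon38, Taxon45, Taxon46, Taxon50, Taxon56, Taxon57, Taxon63, Taxon64, Taxon68, Taxon69, Taxon8.

21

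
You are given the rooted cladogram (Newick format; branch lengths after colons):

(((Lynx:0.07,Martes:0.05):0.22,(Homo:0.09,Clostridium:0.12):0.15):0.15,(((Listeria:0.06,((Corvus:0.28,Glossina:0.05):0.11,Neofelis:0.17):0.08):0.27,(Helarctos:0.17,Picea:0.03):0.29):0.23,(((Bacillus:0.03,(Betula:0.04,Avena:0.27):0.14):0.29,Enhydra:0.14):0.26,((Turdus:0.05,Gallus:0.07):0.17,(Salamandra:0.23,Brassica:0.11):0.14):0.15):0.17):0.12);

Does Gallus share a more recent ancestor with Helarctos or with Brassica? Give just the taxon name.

The MRCA of Gallus and Brassica subtends ((Turdus,Gallus),(Salamandra,Brassica)) (4 taxa).
The MRCA of Gallus and Helarctos subtends (((Listeria,((Corvus,Glossina),Neofelis)),(Helarctos,Picea)),(((Bacillus,(Betula,Avena)),Enhydra),((Turdus,Gallus),(Salamandra,Brassica)))) (14 taxa).
The first is nested inside the second, so Gallus shares a more recent common ancestor with Brassica.

Brassica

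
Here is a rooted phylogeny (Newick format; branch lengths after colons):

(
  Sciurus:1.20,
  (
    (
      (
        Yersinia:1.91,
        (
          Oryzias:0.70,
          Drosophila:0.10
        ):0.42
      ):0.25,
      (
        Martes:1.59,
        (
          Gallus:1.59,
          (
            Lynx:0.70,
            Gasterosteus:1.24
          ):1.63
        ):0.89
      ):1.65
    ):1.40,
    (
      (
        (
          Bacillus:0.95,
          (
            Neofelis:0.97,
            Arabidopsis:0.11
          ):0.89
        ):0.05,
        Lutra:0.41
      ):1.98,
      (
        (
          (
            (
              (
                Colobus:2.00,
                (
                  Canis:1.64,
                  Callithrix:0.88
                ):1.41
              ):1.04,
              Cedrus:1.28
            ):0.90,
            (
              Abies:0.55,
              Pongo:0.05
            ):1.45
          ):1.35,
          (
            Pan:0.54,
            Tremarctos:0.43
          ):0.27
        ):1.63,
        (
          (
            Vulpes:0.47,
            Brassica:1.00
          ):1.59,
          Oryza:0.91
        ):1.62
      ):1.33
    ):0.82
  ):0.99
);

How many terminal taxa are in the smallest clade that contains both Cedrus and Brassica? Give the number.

11

The MRCA of Cedrus and Brassica is the node subtending (((((Colobus,(Canis,Callithrix)),Cedrus),(Abies,Pongo)),(Pan,Tremarctos)),((Vulpes,Brassica),Oryza)).
That clade contains 11 terminal taxa: Abies, Brassica, Callithrix, Canis, Cedrus, Colobus, Oryza, Pan, Pongo, Tremarctos, Vulpes.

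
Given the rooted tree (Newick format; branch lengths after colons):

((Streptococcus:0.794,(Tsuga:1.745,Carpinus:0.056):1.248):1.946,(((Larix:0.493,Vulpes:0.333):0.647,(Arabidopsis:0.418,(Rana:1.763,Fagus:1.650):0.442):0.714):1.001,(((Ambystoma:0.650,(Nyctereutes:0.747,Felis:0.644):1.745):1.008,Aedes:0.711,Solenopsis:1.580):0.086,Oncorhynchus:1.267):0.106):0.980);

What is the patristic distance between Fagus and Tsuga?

The path runs Fagus → … → MRCA → … → Tsuga; the MRCA is the root of the tree.
Branch lengths along that path: 1.650 + 0.442 + 0.714 + 1.001 + 0.980 + 1.946 + 1.248 + 1.745 = 9.726.

9.726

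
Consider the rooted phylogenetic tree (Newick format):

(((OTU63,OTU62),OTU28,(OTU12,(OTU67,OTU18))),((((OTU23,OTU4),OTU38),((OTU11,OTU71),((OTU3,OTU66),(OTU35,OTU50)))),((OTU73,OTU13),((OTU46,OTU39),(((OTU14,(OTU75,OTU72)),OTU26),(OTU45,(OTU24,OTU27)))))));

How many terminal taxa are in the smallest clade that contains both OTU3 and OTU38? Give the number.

9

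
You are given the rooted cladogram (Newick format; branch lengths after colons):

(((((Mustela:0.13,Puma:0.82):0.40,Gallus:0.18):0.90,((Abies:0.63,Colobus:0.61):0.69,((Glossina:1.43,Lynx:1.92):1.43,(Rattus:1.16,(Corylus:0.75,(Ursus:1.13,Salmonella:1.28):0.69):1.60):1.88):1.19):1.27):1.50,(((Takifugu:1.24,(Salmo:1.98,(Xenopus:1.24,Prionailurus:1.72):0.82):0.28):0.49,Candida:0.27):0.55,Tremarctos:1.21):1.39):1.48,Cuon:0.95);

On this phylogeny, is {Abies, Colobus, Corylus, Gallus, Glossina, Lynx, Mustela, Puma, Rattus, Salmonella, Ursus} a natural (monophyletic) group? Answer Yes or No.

Yes

The most recent common ancestor of these taxa subtends (((Mustela,Puma),Gallus),((Abies,Colobus),((Glossina,Lynx),(Rattus,(Corylus,(Ursus,Salmonella)))))).
That clade has exactly 11 tips — every listed taxon and nothing else — so the group is monophyletic.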